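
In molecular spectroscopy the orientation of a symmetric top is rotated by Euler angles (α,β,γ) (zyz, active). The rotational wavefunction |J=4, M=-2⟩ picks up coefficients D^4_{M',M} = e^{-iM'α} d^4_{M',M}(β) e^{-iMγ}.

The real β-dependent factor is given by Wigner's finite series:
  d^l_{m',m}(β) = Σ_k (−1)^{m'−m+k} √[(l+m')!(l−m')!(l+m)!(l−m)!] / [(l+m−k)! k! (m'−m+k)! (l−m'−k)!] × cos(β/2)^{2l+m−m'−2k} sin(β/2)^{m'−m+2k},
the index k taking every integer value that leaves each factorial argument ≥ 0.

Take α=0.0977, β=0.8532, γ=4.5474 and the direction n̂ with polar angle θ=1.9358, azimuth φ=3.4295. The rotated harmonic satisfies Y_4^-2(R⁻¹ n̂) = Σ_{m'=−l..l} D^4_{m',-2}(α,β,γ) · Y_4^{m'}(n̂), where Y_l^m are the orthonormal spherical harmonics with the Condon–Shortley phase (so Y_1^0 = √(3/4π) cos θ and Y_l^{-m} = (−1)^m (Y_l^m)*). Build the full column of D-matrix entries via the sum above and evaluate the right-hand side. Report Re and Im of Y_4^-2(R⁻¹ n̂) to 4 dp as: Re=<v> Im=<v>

Re=-0.0634 Im=0.2304

Need the full column D^4_{m',-2} for m'=−4..4 at α=0.0977, β=0.8532, γ=4.5474.
cos(β/2)=0.910378, sin(β/2)=0.413778
d^4_{-4,-2}: single k=2 term ⇒ +0.515755;  D = -0.514802-0.031350i
d^4_{-3,-2}: k∈[1..2] ⇒ +0.802386 -0.497274 = +0.305112;  D = -0.304904+0.011249i
d^4_{-2,-2}: k∈[0..2] ⇒ +0.471817 -1.169623 +0.302028 = -0.395778;  D = +0.392200-0.053102i
d^4_{-1,-2}: k∈[0..2] ⇒ -0.909820 +0.939759 -0.129425 = -0.099485;  D = +0.096813-0.022901i
d^4_{0,-2}: k∈[0..2] ⇒ +0.924668 -0.509385 +0.039461 = +0.454745;  D = -0.430211+0.147347i
d^4_{1,-2}: k∈[0..2] ⇒ -0.626506 +0.194137 -0.008021 = -0.440390;  D = +0.400725-0.182656i
d^4_{2,-2}: k∈[0..2] ⇒ +0.302028 -0.049915 +0.000859 = +0.252973;  D = -0.218855+0.126876i
d^4_{3,-2}: k∈[0..1] ⇒ -0.102728 +0.007074 = -0.095654;  D = +0.077679-0.055818i
d^4_{4,-2}: single k=0 term ⇒ +0.022010;  D = -0.016536+0.014526i
Y_4^{m'}(θ=1.9358,φ=3.4295) and Σ D·Y over m':
  (-0.5148-0.0313i)·(+0.1371-0.3078i)  (-0.3049+0.0112i)·(+0.2366-0.2769i)  (+0.3922-0.0531i)·(-0.0265+0.0172i)  (+0.0968-0.0229i)·(-0.3189+0.0944i)  (-0.4302+0.1473i)·(-0.0269+0.0000i)  (+0.4007-0.1827i)·(+0.3189+0.0944i)  (-0.2189+0.1269i)·(-0.0265-0.0172i)  (+0.0777-0.0558i)·(-0.2366-0.2769i)  (-0.0165+0.0145i)·(+0.1371+0.3078i)
Y_4^-2(R⁻¹ n̂) = -0.063446+0.230450i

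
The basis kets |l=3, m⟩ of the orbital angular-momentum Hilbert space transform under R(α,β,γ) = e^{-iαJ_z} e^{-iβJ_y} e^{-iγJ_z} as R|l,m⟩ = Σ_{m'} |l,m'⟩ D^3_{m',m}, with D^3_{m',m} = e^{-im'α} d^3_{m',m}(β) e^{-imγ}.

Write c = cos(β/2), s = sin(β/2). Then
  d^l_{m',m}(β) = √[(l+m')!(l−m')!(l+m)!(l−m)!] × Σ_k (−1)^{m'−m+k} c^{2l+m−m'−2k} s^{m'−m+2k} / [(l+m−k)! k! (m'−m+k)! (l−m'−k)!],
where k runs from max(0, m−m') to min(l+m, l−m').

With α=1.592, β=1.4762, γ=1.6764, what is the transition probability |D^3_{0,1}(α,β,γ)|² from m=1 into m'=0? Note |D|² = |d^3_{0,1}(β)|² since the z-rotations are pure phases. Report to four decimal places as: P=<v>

D^3_{0,1}(1.592,1.4762,1.6764) = e^{-i·0·1.592}·d^3_{0,1}(1.4762)·e^{-i·1·1.6764}. Compute d first:
Half-angle: c=0.739748, s=0.672884. N=√(6·6·24·2)=41.569219
k∈{1,2,3} keeps every argument non-negative
  k=1: (−1)^0·41.5692/(12)·0.7397^5·0.6729^1 = +0.516358
  k=2: (−1)^1·41.5692/(4)·0.7397^3·0.6729^3 = -1.281692
  k=3: (−1)^2·41.5692/(12)·0.7397^1·0.6729^5 = +0.353488
d^3_{0,1}(1.4762) = +0.516358 -1.281692 +0.353488 = -0.411847
|D^3_{0,1}|² = |d^3_{0,1}(β)|² = (-0.411847)² = 0.169618 (the z-rotation phases have unit modulus)

P=0.1696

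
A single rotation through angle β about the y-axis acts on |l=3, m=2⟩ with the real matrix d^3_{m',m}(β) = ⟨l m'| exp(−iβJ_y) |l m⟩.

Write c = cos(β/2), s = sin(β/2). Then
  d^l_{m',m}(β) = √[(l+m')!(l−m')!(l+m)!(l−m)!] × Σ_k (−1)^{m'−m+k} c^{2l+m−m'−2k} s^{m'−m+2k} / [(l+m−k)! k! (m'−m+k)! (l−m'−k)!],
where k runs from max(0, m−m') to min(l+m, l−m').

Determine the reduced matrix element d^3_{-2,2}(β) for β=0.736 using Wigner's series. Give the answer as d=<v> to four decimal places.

d=0.0707

d^3_{-2,2}(β=0.736) via Wigner's sum:
With c≡cos(β/2)=0.933049 and s≡sin(β/2)=0.359750, N=[1·120·120·1]^{1/2}=120.000000
The bounds max(0,m−m')=4 and min(l+m,l−m')=5 give 2 terms
  k=4: (−1)^0·120.0000/(24)·0.9330^2·0.3598^4 = +0.072909
  k=5: (−1)^1·120.0000/(120)·0.9330^0·0.3598^6 = -0.002168
d^3_{-2,2}(0.736) = +0.072909 -0.002168 = +0.070741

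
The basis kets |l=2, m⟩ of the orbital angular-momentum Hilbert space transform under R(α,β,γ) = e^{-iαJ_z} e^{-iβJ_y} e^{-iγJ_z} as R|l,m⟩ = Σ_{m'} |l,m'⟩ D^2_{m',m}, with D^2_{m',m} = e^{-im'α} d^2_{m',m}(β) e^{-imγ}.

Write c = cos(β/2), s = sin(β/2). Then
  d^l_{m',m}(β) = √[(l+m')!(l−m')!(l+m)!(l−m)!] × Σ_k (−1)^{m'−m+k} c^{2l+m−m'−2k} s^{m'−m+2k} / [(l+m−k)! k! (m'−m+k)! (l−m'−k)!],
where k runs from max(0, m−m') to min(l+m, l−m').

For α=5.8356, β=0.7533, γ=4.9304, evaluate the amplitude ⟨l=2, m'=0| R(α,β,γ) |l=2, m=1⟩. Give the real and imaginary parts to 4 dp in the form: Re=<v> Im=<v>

Re=0.1322 Im=0.5966

First d^2_{0,1}(β=0.7533), then the phase factors e^{-i(0)α} and e^{-i(1)γ}:
With c≡cos(β/2)=0.929902 and s≡sin(β/2)=0.367807, N=[2·2·6·1]^{1/2}=4.898979
The bounds max(0,m−m')=1 and min(l+m,l−m')=2 give 2 terms
  k=1: (−1)^0·4.8990/(2)·0.9299^3·0.3678^1 = +0.724449
  k=2: (−1)^1·4.8990/(2)·0.9299^1·0.3678^3 = -0.113338
d^2_{0,1}(0.7533) = +0.724449 -0.113338 = +0.611111
Phases: e^{-i·(0)·5.8356}=+1.000000+0.000000i, e^{-i·(1)·4.9304}=+0.216288+0.976330i ⇒ D=+0.132176+0.596646i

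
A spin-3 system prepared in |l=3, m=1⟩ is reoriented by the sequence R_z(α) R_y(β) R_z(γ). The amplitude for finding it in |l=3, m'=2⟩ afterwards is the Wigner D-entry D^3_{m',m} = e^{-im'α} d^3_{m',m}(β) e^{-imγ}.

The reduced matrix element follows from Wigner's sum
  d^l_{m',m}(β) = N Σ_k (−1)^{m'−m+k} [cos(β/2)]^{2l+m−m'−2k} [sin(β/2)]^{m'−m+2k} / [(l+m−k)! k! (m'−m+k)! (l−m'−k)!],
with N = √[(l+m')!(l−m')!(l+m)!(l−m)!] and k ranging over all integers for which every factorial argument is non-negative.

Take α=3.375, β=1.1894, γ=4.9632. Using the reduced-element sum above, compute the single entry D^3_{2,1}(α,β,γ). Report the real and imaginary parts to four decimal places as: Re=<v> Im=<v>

Split into d^3_{2,1}(β=1.1894) × two z-phases.
c=cos(1.1894/2)=0.828317, s=sin(1.1894/2)=0.560260; N=√[120·1·24·2]=75.894664
k: max(0,(1)−(2))=0 … min(3+(1),3−(2))=1
  k=0: (−1)^1·75.8947/(24)·0.8283^5·0.5603^1 = -0.690831
  k=1: (−1)^2·75.8947/(12)·0.8283^3·0.5603^3 = +0.632104
d^3_{2,1}(1.1894) = -0.690831 +0.632104 = -0.058727
D = (+0.893006-0.450044i)·(-0.058727)·(+0.248190+0.968711i) = -0.038619-0.044243i

Re=-0.0386 Im=-0.0442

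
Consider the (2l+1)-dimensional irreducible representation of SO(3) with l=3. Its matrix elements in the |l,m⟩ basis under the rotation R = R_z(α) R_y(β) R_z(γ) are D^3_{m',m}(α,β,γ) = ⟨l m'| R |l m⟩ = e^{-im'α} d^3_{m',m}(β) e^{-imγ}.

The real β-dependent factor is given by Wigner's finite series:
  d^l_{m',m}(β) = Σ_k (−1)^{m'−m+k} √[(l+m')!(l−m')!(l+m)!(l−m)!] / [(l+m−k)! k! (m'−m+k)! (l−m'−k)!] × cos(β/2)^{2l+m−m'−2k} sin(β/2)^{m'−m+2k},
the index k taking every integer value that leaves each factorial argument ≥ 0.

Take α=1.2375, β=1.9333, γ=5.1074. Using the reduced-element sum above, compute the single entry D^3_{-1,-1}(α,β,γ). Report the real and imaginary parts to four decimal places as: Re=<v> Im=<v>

Split into d^3_{-1,-1}(β=1.9333) × two z-phases.
With c≡cos(β/2)=0.568060 and s≡sin(β/2)=0.822987, N=[2·24·2·24]^{1/2}=48.000000
k∈{0,1,2} keeps every argument non-negative
  k=0: (−1)^0·48.0000/(48)·0.5681^6·0.8230^0 = +0.033602
  k=1: (−1)^1·48.0000/(6)·0.5681^4·0.8230^2 = -0.564225
  k=2: (−1)^2·48.0000/(8)·0.5681^2·0.8230^4 = +0.888202
d^3_{-1,-1}(1.9333) = +0.033602 -0.564225 +0.888202 = +0.357579
Attach z-rotation phases: D = e^{-i(-1)(1.2375)}·(+0.357579)·e^{-i(-1)(5.1074)} = +0.356898+0.022054i

Re=0.3569 Im=0.0221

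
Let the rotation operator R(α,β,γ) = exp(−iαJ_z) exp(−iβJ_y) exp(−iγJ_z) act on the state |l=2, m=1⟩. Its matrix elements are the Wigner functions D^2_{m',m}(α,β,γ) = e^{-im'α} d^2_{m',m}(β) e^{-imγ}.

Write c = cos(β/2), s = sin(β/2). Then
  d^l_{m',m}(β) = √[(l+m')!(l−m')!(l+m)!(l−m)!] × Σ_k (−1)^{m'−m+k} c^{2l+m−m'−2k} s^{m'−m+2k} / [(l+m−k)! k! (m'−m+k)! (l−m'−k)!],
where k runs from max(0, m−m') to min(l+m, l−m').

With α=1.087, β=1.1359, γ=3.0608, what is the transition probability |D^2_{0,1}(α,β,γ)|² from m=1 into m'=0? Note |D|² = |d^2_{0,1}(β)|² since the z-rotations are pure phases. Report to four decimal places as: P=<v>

P=0.2190

First d^2_{0,1}(β=1.1359), then the phase factors e^{-i(0)α} and e^{-i(1)γ}:
c=cos(1.1359/2)=0.843005, s=sin(1.1359/2)=0.537905; N=√[2·2·6·1]=4.898979
k: max(0,(1)−(0))=1 … min(2+(1),2−(0))=2
  k=1: (−1)^0·4.8990/(2)·0.8430^3·0.5379^1 = +0.789355
  k=2: (−1)^1·4.8990/(2)·0.8430^1·0.5379^3 = -0.321383
d^2_{0,1}(1.1359) = +0.789355 -0.321383 = +0.467972
|D^2_{0,1}|² = |d^2_{0,1}(β)|² = (+0.467972)² = 0.218998 (the z-rotation phases have unit modulus)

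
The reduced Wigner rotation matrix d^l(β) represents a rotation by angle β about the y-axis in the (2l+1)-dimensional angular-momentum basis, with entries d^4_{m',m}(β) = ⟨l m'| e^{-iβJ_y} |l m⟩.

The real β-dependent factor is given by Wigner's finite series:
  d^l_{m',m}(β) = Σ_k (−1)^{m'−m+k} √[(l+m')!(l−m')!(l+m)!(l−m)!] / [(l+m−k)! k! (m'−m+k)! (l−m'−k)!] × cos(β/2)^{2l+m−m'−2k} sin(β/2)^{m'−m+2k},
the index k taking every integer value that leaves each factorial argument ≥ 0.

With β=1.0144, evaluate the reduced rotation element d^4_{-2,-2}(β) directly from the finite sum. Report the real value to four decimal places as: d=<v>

d^4_{-2,-2}(β=1.0144) via Wigner's sum:
Half-angle: c=0.874108, s=0.485732. N=√(2·720·2·720)=1440.000000
Admissible k: 0..2 (factorial args all ≥0)
  k=0: (−1)^0·1440.0000/(1440)·0.8741^8·0.4857^0 = +0.340817
  k=1: (−1)^1·1440.0000/(120)·0.8741^6·0.4857^2 = -1.262887
  k=2: (−1)^2·1440.0000/(96)·0.8741^4·0.4857^4 = +0.487458
d^4_{-2,-2}(1.0144) = +0.340817 -1.262887 +0.487458 = -0.434613

d=-0.4346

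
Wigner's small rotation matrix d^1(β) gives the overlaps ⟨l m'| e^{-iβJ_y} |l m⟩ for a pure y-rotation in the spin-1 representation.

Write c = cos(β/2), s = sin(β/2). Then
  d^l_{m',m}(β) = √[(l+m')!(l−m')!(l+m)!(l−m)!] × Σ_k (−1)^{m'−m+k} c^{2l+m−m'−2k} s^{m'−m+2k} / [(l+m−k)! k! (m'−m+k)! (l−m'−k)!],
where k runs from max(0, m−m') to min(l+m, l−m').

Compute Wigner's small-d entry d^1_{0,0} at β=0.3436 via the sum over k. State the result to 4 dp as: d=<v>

d=0.9415

d^1_{0,0}(β=0.3436) via Wigner's sum:
Half-angle: c=0.985279, s=0.170956. N=√(1·1·1·1)=1.000000
Admissible k: 0..1 (factorial args all ≥0)
  k=0: (−1)^0·1.0000/(1)·0.9853^2·0.1710^0 = +0.970774
  k=1: (−1)^1·1.0000/(1)·0.9853^0·0.1710^2 = -0.029226
d^1_{0,0}(0.3436) = +0.970774 -0.029226 = +0.941548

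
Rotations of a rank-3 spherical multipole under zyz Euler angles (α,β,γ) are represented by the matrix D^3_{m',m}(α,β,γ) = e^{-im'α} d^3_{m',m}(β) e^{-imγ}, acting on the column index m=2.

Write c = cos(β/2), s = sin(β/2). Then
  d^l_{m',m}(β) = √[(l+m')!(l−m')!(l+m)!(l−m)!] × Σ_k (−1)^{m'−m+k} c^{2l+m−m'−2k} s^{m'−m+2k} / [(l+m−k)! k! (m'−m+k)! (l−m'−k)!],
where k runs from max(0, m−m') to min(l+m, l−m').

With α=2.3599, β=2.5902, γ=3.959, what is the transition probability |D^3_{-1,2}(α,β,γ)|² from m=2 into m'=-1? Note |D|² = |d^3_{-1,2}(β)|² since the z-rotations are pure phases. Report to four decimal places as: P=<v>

D^3_{-1,2}(2.3599,2.5902,3.959) = e^{-i·-1·2.3599}·d^3_{-1,2}(2.5902)·e^{-i·2·3.959}. Compute d first:
With c≡cos(β/2)=0.272217 and s≡sin(β/2)=0.962236, N=[2·24·120·1]^{1/2}=75.894664
k∈{3,4} keeps every argument non-negative
  k=3: (−1)^0·75.8947/(12)·0.2722^3·0.9622^3 = +0.113663
  k=4: (−1)^1·75.8947/(24)·0.2722^1·0.9622^5 = -0.710106
d^3_{-1,2}(2.5902) = +0.113663 -0.710106 = -0.596442
|D^3_{-1,2}|² = |d^3_{-1,2}(β)|² = (-0.596442)² = 0.355744 (the z-rotation phases have unit modulus)

P=0.3557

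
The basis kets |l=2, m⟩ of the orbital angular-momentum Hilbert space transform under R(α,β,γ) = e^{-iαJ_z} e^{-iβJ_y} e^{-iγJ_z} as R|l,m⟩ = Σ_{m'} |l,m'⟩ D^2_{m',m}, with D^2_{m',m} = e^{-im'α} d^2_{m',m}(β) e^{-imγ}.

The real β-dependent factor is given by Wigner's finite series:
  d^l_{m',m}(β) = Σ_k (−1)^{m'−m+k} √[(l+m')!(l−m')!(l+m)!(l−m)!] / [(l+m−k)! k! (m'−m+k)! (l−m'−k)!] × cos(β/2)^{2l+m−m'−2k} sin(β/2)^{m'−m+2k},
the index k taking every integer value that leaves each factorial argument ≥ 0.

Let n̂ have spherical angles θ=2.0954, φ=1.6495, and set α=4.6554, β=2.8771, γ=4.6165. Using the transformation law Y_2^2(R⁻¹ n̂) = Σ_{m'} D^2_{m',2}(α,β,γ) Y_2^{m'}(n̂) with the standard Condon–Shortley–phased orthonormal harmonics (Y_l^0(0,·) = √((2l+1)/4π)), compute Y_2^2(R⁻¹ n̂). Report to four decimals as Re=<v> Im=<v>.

Re=-0.3598 Im=0.0185

Need the full column D^2_{m',2} for m'=−2..2 at α=4.6554, β=2.8771, γ=4.6165.
cos(β/2)=0.131861, sin(β/2)=0.991268
d^2_{-2,2}: single k=4 term ⇒ +0.965528;  D = +0.962607+0.075042i
d^2_{-1,2}: single k=3 term ⇒ +0.256874;  D = -0.034519+0.254544i
d^2_{0,2}: single k=2 term ⇒ +0.041850;  D = -0.041082-0.007977i
d^2_{1,2}: single k=1 term ⇒ +0.004545;  D = +0.001119-0.004405i
d^2_{2,2}: single k=0 term ⇒ +0.000302;  D = +0.000288+0.000091i
Y_2^{m'}(θ=2.0954,φ=1.6495) and Σ D·Y over m':
  (+0.9626+0.0750i)·(-0.2858+0.0454i)  (-0.0345+0.2545i)·(+0.0263+0.3339i)  (-0.0411-0.0080i)·(-0.0780+0.0000i)  (+0.0011-0.0044i)·(-0.0263+0.3339i)  (+0.0003+0.0001i)·(-0.2858-0.0454i)
Y_2^2(R⁻¹ n̂) = -0.359835+0.018469i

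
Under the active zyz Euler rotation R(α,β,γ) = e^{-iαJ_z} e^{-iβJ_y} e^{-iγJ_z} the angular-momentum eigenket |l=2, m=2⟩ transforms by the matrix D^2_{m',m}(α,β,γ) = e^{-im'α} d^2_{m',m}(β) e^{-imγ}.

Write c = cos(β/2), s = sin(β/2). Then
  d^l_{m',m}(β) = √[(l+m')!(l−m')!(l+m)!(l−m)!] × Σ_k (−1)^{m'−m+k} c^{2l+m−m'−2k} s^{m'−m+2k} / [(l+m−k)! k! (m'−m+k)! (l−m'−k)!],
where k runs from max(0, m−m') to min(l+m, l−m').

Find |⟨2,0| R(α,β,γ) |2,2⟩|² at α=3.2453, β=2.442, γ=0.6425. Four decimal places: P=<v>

First d^2_{0,2}(β=2.442), then the phase factors e^{-i(0)α} and e^{-i(2)γ}:
c=cos(2.442/2)=0.342706, s=sin(2.442/2)=0.939443; N=√[2·2·24·1]=9.797959
k∈{2} keeps every argument non-negative
  k=2: (−1)^0·9.7980/(4)·0.3427^2·0.9394^2 = +0.253899
d^2_{0,2}(2.442) = +0.253899
|D^2_{0,2}|² = |d^2_{0,2}(β)|² = (+0.253899)² = 0.064465 (the z-rotation phases have unit modulus)

P=0.0645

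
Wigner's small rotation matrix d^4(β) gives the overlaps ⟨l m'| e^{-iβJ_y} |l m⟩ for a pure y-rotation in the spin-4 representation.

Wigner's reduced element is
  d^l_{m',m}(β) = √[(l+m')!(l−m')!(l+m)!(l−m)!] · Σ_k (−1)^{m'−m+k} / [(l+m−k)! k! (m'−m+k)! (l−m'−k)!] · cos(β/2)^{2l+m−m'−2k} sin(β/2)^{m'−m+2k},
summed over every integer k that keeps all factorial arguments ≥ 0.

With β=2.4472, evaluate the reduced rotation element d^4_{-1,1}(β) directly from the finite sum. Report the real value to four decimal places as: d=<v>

d=0.2886

d^4_{-1,1}(β=2.4472) via Wigner's sum:
Half-angle: c=0.340263, s=0.940330. N=√(6·120·120·6)=720.000000
k: max(0,(1)−(-1))=2 … min(4+(1),4−(-1))=5
  k=2: (−1)^0·720.0000/(72)·0.3403^6·0.9403^2 = +0.013723
  k=3: (−1)^1·720.0000/(24)·0.3403^4·0.9403^4 = -0.314413
  k=4: (−1)^2·720.0000/(48)·0.3403^2·0.9403^6 = +1.200613
  k=5: (−1)^3·720.0000/(720)·0.3403^0·0.9403^8 = -0.611285
d^4_{-1,1}(2.4472) = +0.013723 -0.314413 +1.200613 -0.611285 = +0.288637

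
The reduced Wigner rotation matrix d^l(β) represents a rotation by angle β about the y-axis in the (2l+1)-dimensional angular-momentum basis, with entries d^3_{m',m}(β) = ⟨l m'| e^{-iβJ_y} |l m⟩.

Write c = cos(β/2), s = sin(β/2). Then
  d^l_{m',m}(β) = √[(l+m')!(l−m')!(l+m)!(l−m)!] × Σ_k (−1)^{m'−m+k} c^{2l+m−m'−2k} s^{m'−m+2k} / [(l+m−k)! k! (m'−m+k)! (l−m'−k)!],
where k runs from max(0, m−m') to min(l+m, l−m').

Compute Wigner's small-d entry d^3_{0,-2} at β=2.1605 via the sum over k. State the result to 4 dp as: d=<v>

d=-0.5260

d^3_{0,-2}(β=2.1605) via Wigner's sum:
c=cos(2.1605/2)=0.471108, s=sin(2.1605/2)=0.882076; N=√[6·6·1·120]=65.726707
The bounds max(0,m−m')=0 and min(l+m,l−m')=1 give 2 terms
  k=0: (−1)^2·65.7267/(12)·0.4711^4·0.8821^2 = +0.209920
  k=1: (−1)^3·65.7267/(12)·0.4711^2·0.8821^4 = -0.735910
d^3_{0,-2}(2.1605) = +0.209920 -0.735910 = -0.525990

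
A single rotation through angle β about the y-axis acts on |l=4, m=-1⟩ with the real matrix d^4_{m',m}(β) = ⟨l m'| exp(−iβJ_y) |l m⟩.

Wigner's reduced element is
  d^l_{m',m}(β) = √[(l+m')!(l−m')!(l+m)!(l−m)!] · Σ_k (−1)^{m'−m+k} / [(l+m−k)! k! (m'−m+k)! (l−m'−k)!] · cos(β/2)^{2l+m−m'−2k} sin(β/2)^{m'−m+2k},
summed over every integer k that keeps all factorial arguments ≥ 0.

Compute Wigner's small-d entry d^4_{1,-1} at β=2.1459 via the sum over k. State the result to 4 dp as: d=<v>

d=0.3803

d^4_{1,-1}(β=2.1459) via Wigner's sum:
c=cos(2.1459/2)=0.477534, s=sin(2.1459/2)=0.878613; N=√[120·6·6·120]=720.000000
k∈{0,1,2,3} keeps every argument non-negative
  k=0: (−1)^2·720.0000/(72)·0.4775^6·0.8786^2 = +0.091543
  k=1: (−1)^3·720.0000/(24)·0.4775^4·0.8786^4 = -0.929674
  k=2: (−1)^4·720.0000/(48)·0.4775^2·0.8786^6 = +1.573572
  k=3: (−1)^5·720.0000/(720)·0.4775^0·0.8786^8 = -0.355125
d^4_{1,-1}(2.1459) = +0.091543 -0.929674 +1.573572 -0.355125 = +0.380316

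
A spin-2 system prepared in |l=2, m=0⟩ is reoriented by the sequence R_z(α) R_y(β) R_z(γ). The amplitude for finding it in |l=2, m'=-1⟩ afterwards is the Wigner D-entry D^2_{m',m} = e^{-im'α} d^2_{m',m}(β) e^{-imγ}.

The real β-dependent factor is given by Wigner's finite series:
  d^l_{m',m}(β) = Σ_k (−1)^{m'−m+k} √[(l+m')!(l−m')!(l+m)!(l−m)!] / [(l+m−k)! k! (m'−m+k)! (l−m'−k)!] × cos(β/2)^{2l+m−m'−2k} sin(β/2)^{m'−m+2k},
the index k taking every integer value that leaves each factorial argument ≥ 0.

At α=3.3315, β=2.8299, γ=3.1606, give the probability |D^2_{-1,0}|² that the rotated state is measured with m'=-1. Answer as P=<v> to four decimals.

First d^2_{-1,0}(β=2.8299), then the phase factors e^{-i(-1)α} and e^{-i(0)γ}:
c=cos(2.8299/2)=0.155216, s=sin(2.8299/2)=0.987881; N=√[1·6·2·2]=4.898979
Admissible k: 1..2 (factorial args all ≥0)
  k=1: (−1)^0·4.8990/(2)·0.1552^3·0.9879^1 = +0.009049
  k=2: (−1)^1·4.8990/(2)·0.1552^1·0.9879^3 = -0.366544
d^2_{-1,0}(2.8299) = +0.009049 -0.366544 = -0.357495
|D^2_{-1,0}|² = |d^2_{-1,0}(β)|² = (-0.357495)² = 0.127803 (the z-rotation phases have unit modulus)

P=0.1278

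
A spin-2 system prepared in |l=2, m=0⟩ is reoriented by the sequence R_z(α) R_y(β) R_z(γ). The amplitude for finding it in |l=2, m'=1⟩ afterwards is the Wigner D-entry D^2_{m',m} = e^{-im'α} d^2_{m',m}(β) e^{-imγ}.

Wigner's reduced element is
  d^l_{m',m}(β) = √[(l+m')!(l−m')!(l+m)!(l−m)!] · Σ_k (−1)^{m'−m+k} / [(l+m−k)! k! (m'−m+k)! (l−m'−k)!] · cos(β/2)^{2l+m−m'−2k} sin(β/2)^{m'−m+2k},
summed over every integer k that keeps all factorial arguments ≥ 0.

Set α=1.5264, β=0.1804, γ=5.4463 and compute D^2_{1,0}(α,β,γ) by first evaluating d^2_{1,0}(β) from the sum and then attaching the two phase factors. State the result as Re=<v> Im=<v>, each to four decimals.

Split into d^2_{1,0}(β=0.1804) × two z-phases.
With c≡cos(β/2)=0.995935 and s≡sin(β/2)=0.090078, N=[6·1·2·2]^{1/2}=4.898979
Admissible k: 0..1 (factorial args all ≥0)
  k=0: (−1)^1·4.8990/(2)·0.9959^3·0.0901^1 = -0.217964
  k=1: (−1)^2·4.8990/(2)·0.9959^1·0.0901^3 = +0.001783
d^2_{1,0}(0.1804) = -0.217964 +0.001783 = -0.216181
D = (+0.044382-0.999015i)·(-0.216181)·(+1.000000+0.000000i) = -0.009595+0.215968i

Re=-0.0096 Im=0.2160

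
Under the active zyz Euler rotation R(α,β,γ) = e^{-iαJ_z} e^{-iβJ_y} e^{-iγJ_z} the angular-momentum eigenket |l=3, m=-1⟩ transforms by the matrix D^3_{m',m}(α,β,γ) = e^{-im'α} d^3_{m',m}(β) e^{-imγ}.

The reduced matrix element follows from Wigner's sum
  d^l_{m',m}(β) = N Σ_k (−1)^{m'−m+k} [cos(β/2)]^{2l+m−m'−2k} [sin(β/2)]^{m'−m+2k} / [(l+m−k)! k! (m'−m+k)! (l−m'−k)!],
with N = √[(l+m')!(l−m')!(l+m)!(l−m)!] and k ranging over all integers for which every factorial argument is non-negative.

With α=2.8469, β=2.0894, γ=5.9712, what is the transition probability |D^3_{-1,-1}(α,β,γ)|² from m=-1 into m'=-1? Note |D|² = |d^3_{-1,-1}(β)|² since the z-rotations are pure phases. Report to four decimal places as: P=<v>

P=0.2321

First d^3_{-1,-1}(β=2.0894), then the phase factors e^{-i(-1)α} and e^{-i(-1)γ}:
c=cos(2.0894/2)=0.502161, s=sin(2.0894/2)=0.864774; N=√[2·24·2·24]=48.000000
Admissible k: 0..2 (factorial args all ≥0)
  k=0: (−1)^0·48.0000/(48)·0.5022^6·0.8648^0 = +0.016035
  k=1: (−1)^1·48.0000/(6)·0.5022^4·0.8648^2 = -0.380424
  k=2: (−1)^2·48.0000/(8)·0.5022^2·0.8648^4 = +0.846152
d^3_{-1,-1}(2.0894) = +0.016035 -0.380424 +0.846152 = +0.481762
|D^3_{-1,-1}|² = |d^3_{-1,-1}(β)|² = (+0.481762)² = 0.232095 (the z-rotation phases have unit modulus)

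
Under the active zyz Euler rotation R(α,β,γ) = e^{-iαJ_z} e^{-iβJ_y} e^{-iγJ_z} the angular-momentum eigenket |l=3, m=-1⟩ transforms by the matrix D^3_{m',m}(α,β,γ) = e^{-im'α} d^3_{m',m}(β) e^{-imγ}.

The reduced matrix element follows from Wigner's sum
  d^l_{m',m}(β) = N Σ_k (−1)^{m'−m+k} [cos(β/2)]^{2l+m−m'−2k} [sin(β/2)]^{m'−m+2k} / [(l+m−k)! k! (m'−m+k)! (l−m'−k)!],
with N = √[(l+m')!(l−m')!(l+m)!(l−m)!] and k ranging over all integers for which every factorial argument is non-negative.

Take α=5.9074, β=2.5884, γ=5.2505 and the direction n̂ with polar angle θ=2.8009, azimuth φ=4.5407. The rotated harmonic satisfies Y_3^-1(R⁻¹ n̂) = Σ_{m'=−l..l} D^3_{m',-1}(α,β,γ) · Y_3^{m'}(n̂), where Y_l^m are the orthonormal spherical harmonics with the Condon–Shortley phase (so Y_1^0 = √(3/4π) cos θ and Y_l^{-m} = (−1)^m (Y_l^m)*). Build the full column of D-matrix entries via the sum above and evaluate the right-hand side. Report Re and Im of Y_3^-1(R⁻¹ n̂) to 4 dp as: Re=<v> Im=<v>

Re=0.4094 Im=-0.1686

Need the full column D^3_{m',-1} for m'=−3..3 at α=5.9074, β=2.5884, γ=5.2505.
cos(β/2)=0.273083, sin(β/2)=0.961990
d^3_{-3,-1}: single k=2 term ⇒ +0.019933;  D = -0.011077-0.016571i
d^3_{-2,-1}: k∈[1..2] ⇒ +0.004620 -0.114664 = -0.110044;  D = +0.023312+0.107546i
d^3_{-1,-1}: k∈[0..2] ⇒ +0.000415 -0.041173 +0.383198 = +0.342440;  D = +0.055343-0.337939i
d^3_{0,-1}: k∈[0..2] ⇒ -0.005061 +0.188412 -0.779362 = -0.596011;  D = -0.305465+0.511782i
d^3_{1,-1}: k∈[0..2] ⇒ +0.030880 -0.510931 +0.792546 = +0.312495;  D = +0.247461-0.190830i
d^3_{2,-1}: k∈[0..1] ⇒ -0.114664 +0.711457 = +0.596793;  D = +0.573367-0.165566i
d^3_{3,-1}: single k=0 term ⇒ +0.247353;  D = +0.246246+0.023382i
Y_3^{m'}(θ=2.8009,φ=4.5407) and Σ D·Y over m':
  (-0.0111-0.0166i)·(+0.0077-0.0135i)  (+0.0233+0.1075i)·(+0.1013+0.0362i)  (+0.0553-0.3379i)·(-0.0635+0.3662i)  (-0.3055+0.5118i)·(-0.5071+0.0000i)  (+0.2475-0.1908i)·(+0.0635+0.3662i)  (+0.5734-0.1656i)·(+0.1013-0.0362i)  (+0.2462+0.0234i)·(-0.0077-0.0135i)
Y_3^-1(R⁻¹ n̂) = +0.409392-0.168581i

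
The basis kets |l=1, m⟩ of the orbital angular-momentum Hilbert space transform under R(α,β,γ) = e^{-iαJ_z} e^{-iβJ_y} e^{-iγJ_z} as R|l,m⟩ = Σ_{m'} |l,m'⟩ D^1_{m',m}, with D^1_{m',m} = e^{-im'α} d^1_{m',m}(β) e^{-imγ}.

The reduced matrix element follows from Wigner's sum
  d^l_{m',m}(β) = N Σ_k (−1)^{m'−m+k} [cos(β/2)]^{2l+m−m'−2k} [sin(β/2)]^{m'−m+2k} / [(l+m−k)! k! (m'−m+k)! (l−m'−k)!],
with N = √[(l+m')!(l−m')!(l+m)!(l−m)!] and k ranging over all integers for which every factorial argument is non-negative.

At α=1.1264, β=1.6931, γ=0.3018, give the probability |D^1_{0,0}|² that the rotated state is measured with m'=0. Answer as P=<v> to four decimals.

P=0.0149

First d^1_{0,0}(β=1.6931), then the phase factors e^{-i(0)α} and e^{-i(0)γ}:
Half-angle: c=0.662571, s=0.748999. N=√(1·1·1·1)=1.000000
k: max(0,(0)−(0))=0 … min(1+(0),1−(0))=1
  k=0: (−1)^0·1.0000/(1)·0.6626^2·0.7490^0 = +0.439001
  k=1: (−1)^1·1.0000/(1)·0.6626^0·0.7490^2 = -0.560999
d^1_{0,0}(1.6931) = +0.439001 -0.560999 = -0.121999
|D^1_{0,0}|² = |d^1_{0,0}(β)|² = (-0.121999)² = 0.014884 (the z-rotation phases have unit modulus)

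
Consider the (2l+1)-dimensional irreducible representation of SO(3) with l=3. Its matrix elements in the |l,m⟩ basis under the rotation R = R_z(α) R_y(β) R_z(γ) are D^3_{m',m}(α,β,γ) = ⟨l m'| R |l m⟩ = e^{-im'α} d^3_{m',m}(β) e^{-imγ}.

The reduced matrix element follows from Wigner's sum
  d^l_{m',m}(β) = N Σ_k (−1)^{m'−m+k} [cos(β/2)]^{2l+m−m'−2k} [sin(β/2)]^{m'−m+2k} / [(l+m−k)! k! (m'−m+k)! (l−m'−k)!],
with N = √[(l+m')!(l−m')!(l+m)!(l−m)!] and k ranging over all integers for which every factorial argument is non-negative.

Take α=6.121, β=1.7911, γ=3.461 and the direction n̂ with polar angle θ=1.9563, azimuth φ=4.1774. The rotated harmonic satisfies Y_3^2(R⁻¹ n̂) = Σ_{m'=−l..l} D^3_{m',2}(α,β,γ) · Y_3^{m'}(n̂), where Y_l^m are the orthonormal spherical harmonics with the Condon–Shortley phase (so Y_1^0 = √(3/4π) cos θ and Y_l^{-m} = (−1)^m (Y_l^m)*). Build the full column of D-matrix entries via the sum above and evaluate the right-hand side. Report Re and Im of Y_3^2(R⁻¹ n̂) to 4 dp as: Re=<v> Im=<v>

Need the full column D^3_{m',2} for m'=−3..3 at α=6.121, β=1.7911, γ=3.461.
cos(β/2)=0.625090, sin(β/2)=0.780553
d^3_{-3,2}: single k=5 term ⇒ +0.443639;  D = +0.191138-0.400352i
d^3_{-2,2}: k∈[4..5] ⇒ +0.725211 -0.226159 = +0.499051;  D = +0.284912-0.409728i
d^3_{-1,2}: k∈[3..4] ⇒ +0.734622 -0.572736 = +0.161886;  D = +0.112671-0.116243i
d^3_{0,2}: k∈[2..3] ⇒ +0.509489 -0.794428 = -0.284940;  D = -0.228750+0.169894i
d^3_{1,2}: k∈[1..2] ⇒ +0.235567 -0.734622 = -0.499056;  D = -0.443434+0.228960i
d^3_{2,2}: k∈[0..1] ⇒ +0.059656 -0.465097 = -0.405441;  D = -0.385562+0.125398i
d^3_{3,2}: single k=0 term ⇒ -0.182469;  D = -0.180358+0.027675i
Y_3^{m'}(θ=1.9563,φ=4.1774) and Σ D·Y over m':
  (+0.1911-0.4004i)·(+0.3317+0.0113i)  (+0.2849-0.4097i)·(+0.1584+0.2894i)  (+0.1127-0.1162i)·(+0.0447-0.0755i)  (-0.2288+0.1699i)·(+0.3218+0.0000i)  (-0.4434+0.2290i)·(-0.0447-0.0755i)  (-0.3856+0.1254i)·(+0.1584-0.2894i)  (-0.1804+0.0277i)·(-0.3317+0.0113i)
Y_3^2(R⁻¹ n̂) = +0.226190+0.071330i

Re=0.2262 Im=0.0713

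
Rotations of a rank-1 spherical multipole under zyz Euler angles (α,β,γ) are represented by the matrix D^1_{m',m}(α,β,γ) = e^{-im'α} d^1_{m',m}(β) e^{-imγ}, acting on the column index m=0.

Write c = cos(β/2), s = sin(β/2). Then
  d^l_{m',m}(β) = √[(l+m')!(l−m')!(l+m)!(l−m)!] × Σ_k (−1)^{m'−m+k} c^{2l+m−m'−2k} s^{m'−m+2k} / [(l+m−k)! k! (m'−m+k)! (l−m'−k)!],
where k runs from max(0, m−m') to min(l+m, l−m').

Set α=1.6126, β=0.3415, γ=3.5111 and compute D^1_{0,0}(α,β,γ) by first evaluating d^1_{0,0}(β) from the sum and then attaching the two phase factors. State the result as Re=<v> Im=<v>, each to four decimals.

D^1_{0,0}(1.6126,0.3415,3.5111) = e^{-i·0·1.6126}·d^1_{0,0}(0.3415)·e^{-i·0·3.5111}. Compute d first:
Half-angle: c=0.985458, s=0.169921. N=√(1·1·1·1)=1.000000
k: max(0,(0)−(0))=0 … min(1+(0),1−(0))=1
  k=0: (−1)^0·1.0000/(1)·0.9855^2·0.1699^0 = +0.971127
  k=1: (−1)^1·1.0000/(1)·0.9855^0·0.1699^2 = -0.028873
d^1_{0,0}(0.3415) = +0.971127 -0.028873 = +0.942253
Attach z-rotation phases: D = e^{-i(0)(1.6126)}·(+0.942253)·e^{-i(0)(3.5111)} = +0.942253+0.000000i

Re=0.9423 Im=0.0000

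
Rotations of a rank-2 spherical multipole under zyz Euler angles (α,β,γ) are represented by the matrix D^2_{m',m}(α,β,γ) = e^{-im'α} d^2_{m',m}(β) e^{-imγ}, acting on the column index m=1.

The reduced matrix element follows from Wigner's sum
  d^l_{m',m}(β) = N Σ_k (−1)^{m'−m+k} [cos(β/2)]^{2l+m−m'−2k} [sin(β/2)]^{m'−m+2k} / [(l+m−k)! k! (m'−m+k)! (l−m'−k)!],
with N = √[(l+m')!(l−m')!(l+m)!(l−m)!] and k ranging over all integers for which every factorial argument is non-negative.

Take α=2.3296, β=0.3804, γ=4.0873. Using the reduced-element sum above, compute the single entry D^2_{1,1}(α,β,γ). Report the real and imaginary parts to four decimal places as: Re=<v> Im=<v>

Re=0.8190 Im=-0.1102

D^2_{1,1}(2.3296,0.3804,4.0873) = e^{-i·1·2.3296}·d^2_{1,1}(0.3804)·e^{-i·1·4.0873}. Compute d first:
c=cos(0.3804/2)=0.981966, s=sin(0.3804/2)=0.189055; N=√[6·1·6·1]=6.000000
k∈{0,1} keeps every argument non-negative
  k=0: (−1)^0·6.0000/(6)·0.9820^4·0.1891^0 = +0.929794
  k=1: (−1)^1·6.0000/(2)·0.9820^2·0.1891^2 = -0.103393
d^2_{1,1}(0.3804) = +0.929794 -0.103393 = +0.826400
Attach z-rotation phases: D = e^{-i(1)(2.3296)}·(+0.826400)·e^{-i(1)(4.0873)} = +0.819024-0.110173i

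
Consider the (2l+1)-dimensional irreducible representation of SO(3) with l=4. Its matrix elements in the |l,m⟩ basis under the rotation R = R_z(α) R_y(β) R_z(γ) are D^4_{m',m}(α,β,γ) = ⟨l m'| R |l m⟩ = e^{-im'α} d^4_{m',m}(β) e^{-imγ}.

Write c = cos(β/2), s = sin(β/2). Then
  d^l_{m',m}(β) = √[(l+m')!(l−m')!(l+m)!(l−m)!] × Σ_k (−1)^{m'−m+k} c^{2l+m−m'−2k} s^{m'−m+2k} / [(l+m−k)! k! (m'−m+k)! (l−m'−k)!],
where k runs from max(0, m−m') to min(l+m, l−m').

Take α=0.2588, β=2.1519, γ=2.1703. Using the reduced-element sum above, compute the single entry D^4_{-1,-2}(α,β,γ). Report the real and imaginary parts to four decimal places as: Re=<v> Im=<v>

Re=0.0531 Im=0.4676

First d^4_{-1,-2}(β=2.1519), then the phase factors e^{-i(-1)α} and e^{-i(-2)γ}:
Half-angle: c=0.474896, s=0.880042. N=√(6·120·2·720)=1018.233765
Admissible k: 0..2 (factorial args all ≥0)
  k=0: (−1)^1·1018.2338/(240)·0.4749^7·0.8800^1 = -0.020339
  k=1: (−1)^2·1018.2338/(48)·0.4749^5·0.8800^3 = +0.349229
  k=2: (−1)^3·1018.2338/(72)·0.4749^3·0.8800^5 = -0.799517
d^4_{-1,-2}(2.1519) = -0.020339 +0.349229 -0.799517 = -0.470627
Phases: e^{-i·(-1)·0.2588}=+0.966698+0.255921i, e^{-i·(-2)·2.1703}=-0.363283-0.931679i ⇒ D=+0.053063+0.467626i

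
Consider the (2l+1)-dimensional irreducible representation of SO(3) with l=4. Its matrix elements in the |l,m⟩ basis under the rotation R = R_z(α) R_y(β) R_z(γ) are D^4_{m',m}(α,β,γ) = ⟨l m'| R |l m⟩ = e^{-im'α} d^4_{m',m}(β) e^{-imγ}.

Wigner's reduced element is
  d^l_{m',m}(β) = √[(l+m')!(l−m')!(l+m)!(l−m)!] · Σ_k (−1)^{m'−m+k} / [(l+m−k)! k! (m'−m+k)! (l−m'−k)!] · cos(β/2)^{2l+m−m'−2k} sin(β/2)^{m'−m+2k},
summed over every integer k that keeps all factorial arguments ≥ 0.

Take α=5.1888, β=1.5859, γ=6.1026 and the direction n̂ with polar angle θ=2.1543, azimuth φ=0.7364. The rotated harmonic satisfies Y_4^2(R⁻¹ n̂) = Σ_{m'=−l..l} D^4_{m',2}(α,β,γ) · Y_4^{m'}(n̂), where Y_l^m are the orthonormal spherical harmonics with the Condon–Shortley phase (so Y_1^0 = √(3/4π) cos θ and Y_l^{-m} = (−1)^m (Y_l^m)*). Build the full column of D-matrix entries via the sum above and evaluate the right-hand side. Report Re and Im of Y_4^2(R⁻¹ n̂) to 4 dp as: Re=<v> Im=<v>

Need the full column D^4_{m',2} for m'=−4..4 at α=5.1888, β=1.5859, γ=6.1026.
cos(β/2)=0.701747, sin(β/2)=0.712427
d^4_{-4,2}: single k=6 term ⇒ +0.340706;  D = -0.218450+0.261458i
d^4_{-3,2}: k∈[5..6] ⇒ +0.711913 -0.244582 = +0.467331;  D = -0.456107-0.101806i
d^4_{-2,2}: k∈[4..6] ⇒ +0.937072 -0.772649 +0.066362 = +0.230785;  D = -0.058617-0.223217i
d^4_{-1,2}: k∈[3..5] ⇒ +0.870236 -1.345389 +0.277330 = -0.197822;  D = -0.146987+0.132395i
d^4_{0,2}: k∈[2..4] ⇒ +0.575021 -1.580418 +0.610833 = -0.394564;  D = -0.369108-0.139427i
d^4_{1,2}: k∈[1..3] ⇒ +0.253302 -1.305354 +0.896926 = -0.155126;  D = -0.017837-0.154097i
d^4_{2,2}: k∈[0..2] ⇒ +0.058809 -0.727350 +0.937072 = +0.268531;  D = -0.222886+0.149768i
d^4_{3,2}: k∈[0..1] ⇒ -0.223392 +0.690729 = +0.467337;  D = -0.409513-0.225174i
d^4_{4,2}: single k=0 term ⇒ +0.320731;  D = +0.008442-0.320620i
Y_4^{m'}(θ=2.1543,φ=0.7364) and Σ D·Y over m':
  (-0.2184+0.2615i)·(-0.2105-0.0418i)  (-0.4561-0.1018i)·(+0.2388+0.3219i)  (-0.0586-0.2232i)·(+0.0256-0.2608i)  (-0.1470+0.1324i)·(+0.1410-0.1279i)  (-0.3691-0.1394i)·(-0.3048+0.0000i)  (-0.0178-0.1541i)·(-0.1410-0.1279i)  (-0.2229+0.1498i)·(+0.0256+0.2608i)  (-0.4095-0.2252i)·(-0.2388+0.3219i)  (+0.0084-0.3206i)·(-0.2105+0.0418i)
Y_4^2(R⁻¹ n̂) = +0.149690-0.167956i

Re=0.1497 Im=-0.1680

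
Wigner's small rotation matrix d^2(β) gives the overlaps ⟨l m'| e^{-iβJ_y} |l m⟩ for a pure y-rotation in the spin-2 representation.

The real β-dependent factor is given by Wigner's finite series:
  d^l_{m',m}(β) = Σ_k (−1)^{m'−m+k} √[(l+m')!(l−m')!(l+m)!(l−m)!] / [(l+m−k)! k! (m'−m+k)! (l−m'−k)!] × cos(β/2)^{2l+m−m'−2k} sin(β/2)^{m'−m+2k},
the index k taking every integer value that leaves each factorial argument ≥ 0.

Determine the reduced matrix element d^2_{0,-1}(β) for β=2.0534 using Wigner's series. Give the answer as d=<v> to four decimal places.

d^2_{0,-1}(β=2.0534) via Wigner's sum:
c=cos(2.0534/2)=0.517645, s=sin(2.0534/2)=0.855595; N=√[2·2·1·6]=4.898979
k: max(0,(-1)−(0))=0 … min(2+(-1),2−(0))=1
  k=0: (−1)^1·4.8990/(2)·0.5176^3·0.8556^1 = -0.290697
  k=1: (−1)^2·4.8990/(2)·0.5176^1·0.8556^3 = +0.794169
d^2_{0,-1}(2.0534) = -0.290697 +0.794169 = +0.503472

d=0.5035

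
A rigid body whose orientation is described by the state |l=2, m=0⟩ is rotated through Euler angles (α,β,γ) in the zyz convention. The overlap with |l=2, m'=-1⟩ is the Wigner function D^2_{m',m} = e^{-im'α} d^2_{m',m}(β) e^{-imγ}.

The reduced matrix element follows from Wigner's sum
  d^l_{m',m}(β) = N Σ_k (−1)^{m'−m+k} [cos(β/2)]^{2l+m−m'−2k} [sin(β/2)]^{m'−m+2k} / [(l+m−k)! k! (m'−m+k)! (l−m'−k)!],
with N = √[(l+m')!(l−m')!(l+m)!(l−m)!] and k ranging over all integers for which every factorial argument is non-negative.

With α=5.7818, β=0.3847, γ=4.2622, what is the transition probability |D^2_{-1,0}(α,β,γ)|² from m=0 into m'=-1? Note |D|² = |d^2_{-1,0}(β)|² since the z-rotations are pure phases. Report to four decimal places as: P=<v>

P=0.1815

Split into d^2_{-1,0}(β=0.3847) × two z-phases.
c=cos(0.3847/2)=0.981558, s=sin(0.3847/2)=0.191166; N=√[1·6·2·2]=4.898979
The bounds max(0,m−m')=1 and min(l+m,l−m')=2 give 2 terms
  k=1: (−1)^0·4.8990/(2)·0.9816^3·0.1912^1 = +0.442827
  k=2: (−1)^1·4.8990/(2)·0.9816^1·0.1912^3 = -0.016797
d^2_{-1,0}(0.3847) = +0.442827 -0.016797 = +0.426030
|D^2_{-1,0}|² = |d^2_{-1,0}(β)|² = (+0.426030)² = 0.181502 (the z-rotation phases have unit modulus)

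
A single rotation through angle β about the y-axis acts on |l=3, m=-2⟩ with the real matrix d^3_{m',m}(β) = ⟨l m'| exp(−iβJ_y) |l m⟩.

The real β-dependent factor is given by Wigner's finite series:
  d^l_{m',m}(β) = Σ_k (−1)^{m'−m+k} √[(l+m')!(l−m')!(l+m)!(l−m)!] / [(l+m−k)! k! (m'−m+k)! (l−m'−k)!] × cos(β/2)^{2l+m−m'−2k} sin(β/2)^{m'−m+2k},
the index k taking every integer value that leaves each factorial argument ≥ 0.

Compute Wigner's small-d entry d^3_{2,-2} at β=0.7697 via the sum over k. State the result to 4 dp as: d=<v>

d^3_{2,-2}(β=0.7697) via Wigner's sum:
c=cos(0.7697/2)=0.926855, s=sin(0.7697/2)=0.375420; N=√[120·1·1·120]=120.000000
Admissible k: 0..1 (factorial args all ≥0)
  k=0: (−1)^4·120.0000/(24)·0.9269^2·0.3754^4 = +0.085322
  k=1: (−1)^5·120.0000/(120)·0.9269^0·0.3754^6 = -0.002800
d^3_{2,-2}(0.7697) = +0.085322 -0.002800 = +0.082523

d=0.0825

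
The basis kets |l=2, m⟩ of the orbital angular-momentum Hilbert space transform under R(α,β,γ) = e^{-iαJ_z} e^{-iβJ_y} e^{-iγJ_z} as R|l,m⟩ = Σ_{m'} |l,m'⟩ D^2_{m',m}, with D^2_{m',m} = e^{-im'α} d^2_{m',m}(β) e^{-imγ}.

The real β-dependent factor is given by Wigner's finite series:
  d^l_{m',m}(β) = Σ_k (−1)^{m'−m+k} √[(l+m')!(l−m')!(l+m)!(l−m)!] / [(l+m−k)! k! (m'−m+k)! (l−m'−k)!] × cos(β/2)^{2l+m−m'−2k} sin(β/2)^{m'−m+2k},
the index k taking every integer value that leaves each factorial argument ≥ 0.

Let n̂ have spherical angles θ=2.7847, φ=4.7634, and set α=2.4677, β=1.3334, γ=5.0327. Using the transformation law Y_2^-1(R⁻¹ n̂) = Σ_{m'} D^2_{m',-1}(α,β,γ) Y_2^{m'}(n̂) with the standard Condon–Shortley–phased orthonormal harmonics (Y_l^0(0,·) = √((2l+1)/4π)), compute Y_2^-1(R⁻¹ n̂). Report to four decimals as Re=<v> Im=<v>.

Re=-0.0074 Im=0.3080

Need the full column D^2_{m',-1} for m'=−2..2 at α=2.4677, β=1.3334, γ=5.0327.
cos(β/2)=0.785867, sin(β/2)=0.618396
d^2_{-2,-1}: single k=1 term ⇒ +0.600265;  D = -0.513825-0.310327i
d^2_{-1,-1}: k∈[0..1] ⇒ +0.381413 -0.708520 = -0.327107;  D = -0.113264-0.306872i
d^2_{0,-1}: k∈[0..1] ⇒ -0.735172 +0.455223 = -0.279949;  D = -0.088145+0.265710i
d^2_{1,-1}: k∈[0..1] ⇒ +0.708520 -0.146240 = +0.562280;  D = -0.471374+0.306539i
d^2_{2,-1}: single k=0 term ⇒ -0.371688;  D = -0.369930-0.036108i
Y_2^{m'}(θ=2.7847,φ=4.7634) and Σ D·Y over m':
  (-0.5138-0.3103i)·(-0.0469+0.0048i)  (-0.1133-0.3069i)·(-0.0129-0.2526i)  (-0.0881+0.2657i)·(+0.5153+0.0000i)  (-0.4714+0.3065i)·(+0.0129-0.2526i)  (-0.3699-0.0361i)·(-0.0469-0.0048i)
Y_2^-1(R⁻¹ n̂) = -0.007357+0.308046i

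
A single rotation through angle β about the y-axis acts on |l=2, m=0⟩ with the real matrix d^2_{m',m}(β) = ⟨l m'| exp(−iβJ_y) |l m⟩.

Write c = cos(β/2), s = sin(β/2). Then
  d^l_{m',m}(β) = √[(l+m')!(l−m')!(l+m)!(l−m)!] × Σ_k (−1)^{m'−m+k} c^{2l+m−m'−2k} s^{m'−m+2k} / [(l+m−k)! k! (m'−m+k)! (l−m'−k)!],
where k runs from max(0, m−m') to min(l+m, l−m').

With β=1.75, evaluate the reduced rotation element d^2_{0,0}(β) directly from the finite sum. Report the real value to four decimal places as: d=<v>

d=-0.4523

d^2_{0,0}(β=1.75) via Wigner's sum:
Half-angle: c=0.640997, s=0.767544. N=√(2·2·2·2)=4.000000
The bounds max(0,m−m')=0 and min(l+m,l−m')=2 give 3 terms
  k=0: (−1)^0·4.0000/(4)·0.6410^4·0.7675^0 = +0.168820
  k=1: (−1)^1·4.0000/(1)·0.6410^2·0.7675^2 = -0.968228
  k=2: (−1)^2·4.0000/(4)·0.6410^0·0.7675^4 = +0.347066
d^2_{0,0}(1.75) = +0.168820 -0.968228 +0.347066 = -0.452343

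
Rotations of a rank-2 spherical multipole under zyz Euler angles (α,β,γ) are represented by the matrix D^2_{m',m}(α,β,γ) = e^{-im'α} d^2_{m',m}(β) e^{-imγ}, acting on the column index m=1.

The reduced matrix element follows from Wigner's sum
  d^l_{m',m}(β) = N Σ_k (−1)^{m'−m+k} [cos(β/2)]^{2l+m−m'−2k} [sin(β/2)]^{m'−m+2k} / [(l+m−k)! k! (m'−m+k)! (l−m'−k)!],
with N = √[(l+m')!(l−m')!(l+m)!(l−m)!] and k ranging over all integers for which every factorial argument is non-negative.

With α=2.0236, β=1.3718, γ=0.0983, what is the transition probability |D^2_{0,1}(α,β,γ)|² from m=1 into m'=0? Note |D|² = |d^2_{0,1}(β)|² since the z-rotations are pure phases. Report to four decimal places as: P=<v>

P=0.0563

Split into d^2_{0,1}(β=1.3718) × two z-phases.
Half-angle: c=0.773849, s=0.633370. N=√(2·2·6·1)=4.898979
k∈{1,2} keeps every argument non-negative
  k=1: (−1)^0·4.8990/(2)·0.7738^3·0.6334^1 = +0.718956
  k=2: (−1)^1·4.8990/(2)·0.7738^1·0.6334^3 = -0.481619
d^2_{0,1}(1.3718) = +0.718956 -0.481619 = +0.237336
|D^2_{0,1}|² = |d^2_{0,1}(β)|² = (+0.237336)² = 0.056329 (the z-rotation phases have unit modulus)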